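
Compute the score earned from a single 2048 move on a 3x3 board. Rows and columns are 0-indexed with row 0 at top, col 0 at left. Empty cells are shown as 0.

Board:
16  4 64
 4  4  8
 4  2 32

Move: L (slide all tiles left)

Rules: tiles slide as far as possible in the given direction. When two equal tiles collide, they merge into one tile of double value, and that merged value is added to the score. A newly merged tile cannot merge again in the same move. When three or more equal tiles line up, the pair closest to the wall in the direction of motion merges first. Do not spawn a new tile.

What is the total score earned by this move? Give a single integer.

Slide left:
row 0: [16, 4, 64] -> [16, 4, 64]  score +0 (running 0)
row 1: [4, 4, 8] -> [8, 8, 0]  score +8 (running 8)
row 2: [4, 2, 32] -> [4, 2, 32]  score +0 (running 8)
Board after move:
16  4 64
 8  8  0
 4  2 32

Answer: 8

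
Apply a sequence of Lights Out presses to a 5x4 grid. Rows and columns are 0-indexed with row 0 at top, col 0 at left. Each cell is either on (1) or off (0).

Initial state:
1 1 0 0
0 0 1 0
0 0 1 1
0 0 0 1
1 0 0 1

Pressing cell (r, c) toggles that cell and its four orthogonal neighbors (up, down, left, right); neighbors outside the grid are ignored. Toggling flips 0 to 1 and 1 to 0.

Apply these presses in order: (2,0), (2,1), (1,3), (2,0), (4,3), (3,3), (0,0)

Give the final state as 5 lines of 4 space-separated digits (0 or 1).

After press 1 at (2,0):
1 1 0 0
1 0 1 0
1 1 1 1
1 0 0 1
1 0 0 1

After press 2 at (2,1):
1 1 0 0
1 1 1 0
0 0 0 1
1 1 0 1
1 0 0 1

After press 3 at (1,3):
1 1 0 1
1 1 0 1
0 0 0 0
1 1 0 1
1 0 0 1

After press 4 at (2,0):
1 1 0 1
0 1 0 1
1 1 0 0
0 1 0 1
1 0 0 1

After press 5 at (4,3):
1 1 0 1
0 1 0 1
1 1 0 0
0 1 0 0
1 0 1 0

After press 6 at (3,3):
1 1 0 1
0 1 0 1
1 1 0 1
0 1 1 1
1 0 1 1

After press 7 at (0,0):
0 0 0 1
1 1 0 1
1 1 0 1
0 1 1 1
1 0 1 1

Answer: 0 0 0 1
1 1 0 1
1 1 0 1
0 1 1 1
1 0 1 1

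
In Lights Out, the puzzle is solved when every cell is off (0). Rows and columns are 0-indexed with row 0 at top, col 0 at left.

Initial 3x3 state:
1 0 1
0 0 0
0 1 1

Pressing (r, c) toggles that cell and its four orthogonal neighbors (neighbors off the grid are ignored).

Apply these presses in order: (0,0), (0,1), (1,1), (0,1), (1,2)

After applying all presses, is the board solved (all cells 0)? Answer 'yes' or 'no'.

After press 1 at (0,0):
0 1 1
1 0 0
0 1 1

After press 2 at (0,1):
1 0 0
1 1 0
0 1 1

After press 3 at (1,1):
1 1 0
0 0 1
0 0 1

After press 4 at (0,1):
0 0 1
0 1 1
0 0 1

After press 5 at (1,2):
0 0 0
0 0 0
0 0 0

Lights still on: 0

Answer: yes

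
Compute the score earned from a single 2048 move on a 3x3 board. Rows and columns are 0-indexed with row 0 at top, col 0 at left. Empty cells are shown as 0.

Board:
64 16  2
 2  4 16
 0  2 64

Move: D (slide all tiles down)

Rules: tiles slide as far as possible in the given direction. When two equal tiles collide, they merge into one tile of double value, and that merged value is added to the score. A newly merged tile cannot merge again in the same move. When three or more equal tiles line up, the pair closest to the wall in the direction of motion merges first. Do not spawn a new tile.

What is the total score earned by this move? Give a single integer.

Slide down:
col 0: [64, 2, 0] -> [0, 64, 2]  score +0 (running 0)
col 1: [16, 4, 2] -> [16, 4, 2]  score +0 (running 0)
col 2: [2, 16, 64] -> [2, 16, 64]  score +0 (running 0)
Board after move:
 0 16  2
64  4 16
 2  2 64

Answer: 0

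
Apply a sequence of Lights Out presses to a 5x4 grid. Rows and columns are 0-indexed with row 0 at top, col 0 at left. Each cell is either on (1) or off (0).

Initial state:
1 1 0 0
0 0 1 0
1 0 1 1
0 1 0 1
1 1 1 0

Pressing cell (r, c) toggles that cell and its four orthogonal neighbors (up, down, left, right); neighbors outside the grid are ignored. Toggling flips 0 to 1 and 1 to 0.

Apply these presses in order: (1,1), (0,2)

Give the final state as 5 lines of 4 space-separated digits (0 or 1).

Answer: 1 1 1 1
1 1 1 0
1 1 1 1
0 1 0 1
1 1 1 0

Derivation:
After press 1 at (1,1):
1 0 0 0
1 1 0 0
1 1 1 1
0 1 0 1
1 1 1 0

After press 2 at (0,2):
1 1 1 1
1 1 1 0
1 1 1 1
0 1 0 1
1 1 1 0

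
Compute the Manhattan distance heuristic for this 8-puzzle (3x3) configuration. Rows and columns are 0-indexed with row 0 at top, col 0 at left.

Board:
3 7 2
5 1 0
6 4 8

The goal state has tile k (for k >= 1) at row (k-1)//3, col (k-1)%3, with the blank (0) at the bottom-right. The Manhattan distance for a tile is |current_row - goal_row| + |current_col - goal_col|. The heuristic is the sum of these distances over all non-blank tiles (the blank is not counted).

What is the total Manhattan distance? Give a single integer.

Tile 3: (0,0)->(0,2) = 2
Tile 7: (0,1)->(2,0) = 3
Tile 2: (0,2)->(0,1) = 1
Tile 5: (1,0)->(1,1) = 1
Tile 1: (1,1)->(0,0) = 2
Tile 6: (2,0)->(1,2) = 3
Tile 4: (2,1)->(1,0) = 2
Tile 8: (2,2)->(2,1) = 1
Sum: 2 + 3 + 1 + 1 + 2 + 3 + 2 + 1 = 15

Answer: 15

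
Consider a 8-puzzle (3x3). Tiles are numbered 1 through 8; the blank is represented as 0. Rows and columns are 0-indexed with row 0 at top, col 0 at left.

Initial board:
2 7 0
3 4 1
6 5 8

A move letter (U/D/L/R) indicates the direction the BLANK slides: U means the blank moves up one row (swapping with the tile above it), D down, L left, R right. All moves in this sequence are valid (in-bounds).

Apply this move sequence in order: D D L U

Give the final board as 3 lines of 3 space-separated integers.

Answer: 2 7 1
3 0 8
6 4 5

Derivation:
After move 1 (D):
2 7 1
3 4 0
6 5 8

After move 2 (D):
2 7 1
3 4 8
6 5 0

After move 3 (L):
2 7 1
3 4 8
6 0 5

After move 4 (U):
2 7 1
3 0 8
6 4 5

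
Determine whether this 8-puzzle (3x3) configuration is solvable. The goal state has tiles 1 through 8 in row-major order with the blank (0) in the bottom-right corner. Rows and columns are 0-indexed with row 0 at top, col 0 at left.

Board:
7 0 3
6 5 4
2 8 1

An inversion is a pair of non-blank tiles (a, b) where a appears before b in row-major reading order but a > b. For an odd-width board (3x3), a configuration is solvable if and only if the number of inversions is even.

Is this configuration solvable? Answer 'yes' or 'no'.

Inversions (pairs i<j in row-major order where tile[i] > tile[j] > 0): 19
19 is odd, so the puzzle is not solvable.

Answer: no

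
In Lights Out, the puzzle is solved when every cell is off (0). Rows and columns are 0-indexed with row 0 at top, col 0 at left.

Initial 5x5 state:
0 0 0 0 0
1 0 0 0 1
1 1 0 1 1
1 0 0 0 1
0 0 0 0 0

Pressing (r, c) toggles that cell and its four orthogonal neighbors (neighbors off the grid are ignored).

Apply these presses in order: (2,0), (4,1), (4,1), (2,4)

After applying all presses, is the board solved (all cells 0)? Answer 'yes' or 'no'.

After press 1 at (2,0):
0 0 0 0 0
0 0 0 0 1
0 0 0 1 1
0 0 0 0 1
0 0 0 0 0

After press 2 at (4,1):
0 0 0 0 0
0 0 0 0 1
0 0 0 1 1
0 1 0 0 1
1 1 1 0 0

After press 3 at (4,1):
0 0 0 0 0
0 0 0 0 1
0 0 0 1 1
0 0 0 0 1
0 0 0 0 0

After press 4 at (2,4):
0 0 0 0 0
0 0 0 0 0
0 0 0 0 0
0 0 0 0 0
0 0 0 0 0

Lights still on: 0

Answer: yes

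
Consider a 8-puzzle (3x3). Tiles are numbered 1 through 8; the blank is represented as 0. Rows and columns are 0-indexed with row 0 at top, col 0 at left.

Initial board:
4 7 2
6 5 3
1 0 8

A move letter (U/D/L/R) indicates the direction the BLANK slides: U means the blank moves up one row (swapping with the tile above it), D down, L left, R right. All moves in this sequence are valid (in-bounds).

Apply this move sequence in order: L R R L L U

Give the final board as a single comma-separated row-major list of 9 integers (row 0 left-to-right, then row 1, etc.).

After move 1 (L):
4 7 2
6 5 3
0 1 8

After move 2 (R):
4 7 2
6 5 3
1 0 8

After move 3 (R):
4 7 2
6 5 3
1 8 0

After move 4 (L):
4 7 2
6 5 3
1 0 8

After move 5 (L):
4 7 2
6 5 3
0 1 8

After move 6 (U):
4 7 2
0 5 3
6 1 8

Answer: 4, 7, 2, 0, 5, 3, 6, 1, 8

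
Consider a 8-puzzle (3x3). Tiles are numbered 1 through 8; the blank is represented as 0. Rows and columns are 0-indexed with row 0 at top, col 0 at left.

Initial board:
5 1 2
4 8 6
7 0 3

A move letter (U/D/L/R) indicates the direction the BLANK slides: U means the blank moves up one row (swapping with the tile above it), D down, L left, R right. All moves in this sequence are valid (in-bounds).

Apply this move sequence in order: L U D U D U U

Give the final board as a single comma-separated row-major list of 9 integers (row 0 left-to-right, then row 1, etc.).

Answer: 0, 1, 2, 5, 8, 6, 4, 7, 3

Derivation:
After move 1 (L):
5 1 2
4 8 6
0 7 3

After move 2 (U):
5 1 2
0 8 6
4 7 3

After move 3 (D):
5 1 2
4 8 6
0 7 3

After move 4 (U):
5 1 2
0 8 6
4 7 3

After move 5 (D):
5 1 2
4 8 6
0 7 3

After move 6 (U):
5 1 2
0 8 6
4 7 3

After move 7 (U):
0 1 2
5 8 6
4 7 3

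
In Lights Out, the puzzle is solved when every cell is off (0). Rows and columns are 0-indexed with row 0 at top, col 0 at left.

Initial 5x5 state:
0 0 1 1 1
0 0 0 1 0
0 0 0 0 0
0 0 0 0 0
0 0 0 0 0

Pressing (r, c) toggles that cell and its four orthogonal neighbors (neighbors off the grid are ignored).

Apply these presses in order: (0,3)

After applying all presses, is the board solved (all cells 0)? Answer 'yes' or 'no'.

After press 1 at (0,3):
0 0 0 0 0
0 0 0 0 0
0 0 0 0 0
0 0 0 0 0
0 0 0 0 0

Lights still on: 0

Answer: yes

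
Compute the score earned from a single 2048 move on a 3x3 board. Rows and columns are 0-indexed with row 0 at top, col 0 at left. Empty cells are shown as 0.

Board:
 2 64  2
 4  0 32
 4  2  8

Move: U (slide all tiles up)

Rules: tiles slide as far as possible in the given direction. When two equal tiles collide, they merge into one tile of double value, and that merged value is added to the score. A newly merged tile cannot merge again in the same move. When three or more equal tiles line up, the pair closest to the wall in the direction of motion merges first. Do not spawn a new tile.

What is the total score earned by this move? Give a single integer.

Answer: 8

Derivation:
Slide up:
col 0: [2, 4, 4] -> [2, 8, 0]  score +8 (running 8)
col 1: [64, 0, 2] -> [64, 2, 0]  score +0 (running 8)
col 2: [2, 32, 8] -> [2, 32, 8]  score +0 (running 8)
Board after move:
 2 64  2
 8  2 32
 0  0  8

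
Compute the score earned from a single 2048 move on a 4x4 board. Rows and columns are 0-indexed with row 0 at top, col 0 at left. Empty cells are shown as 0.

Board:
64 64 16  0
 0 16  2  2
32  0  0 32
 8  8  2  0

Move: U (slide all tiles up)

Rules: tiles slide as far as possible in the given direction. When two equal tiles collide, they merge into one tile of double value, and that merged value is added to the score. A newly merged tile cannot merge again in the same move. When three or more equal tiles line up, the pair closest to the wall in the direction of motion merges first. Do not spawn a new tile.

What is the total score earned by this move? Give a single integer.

Slide up:
col 0: [64, 0, 32, 8] -> [64, 32, 8, 0]  score +0 (running 0)
col 1: [64, 16, 0, 8] -> [64, 16, 8, 0]  score +0 (running 0)
col 2: [16, 2, 0, 2] -> [16, 4, 0, 0]  score +4 (running 4)
col 3: [0, 2, 32, 0] -> [2, 32, 0, 0]  score +0 (running 4)
Board after move:
64 64 16  2
32 16  4 32
 8  8  0  0
 0  0  0  0

Answer: 4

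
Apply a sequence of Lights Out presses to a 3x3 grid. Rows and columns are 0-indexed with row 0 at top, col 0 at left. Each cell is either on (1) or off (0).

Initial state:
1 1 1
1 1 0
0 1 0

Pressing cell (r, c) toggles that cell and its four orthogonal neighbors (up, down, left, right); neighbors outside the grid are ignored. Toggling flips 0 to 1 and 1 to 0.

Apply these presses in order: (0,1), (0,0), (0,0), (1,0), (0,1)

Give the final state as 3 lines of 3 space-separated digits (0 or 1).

After press 1 at (0,1):
0 0 0
1 0 0
0 1 0

After press 2 at (0,0):
1 1 0
0 0 0
0 1 0

After press 3 at (0,0):
0 0 0
1 0 0
0 1 0

After press 4 at (1,0):
1 0 0
0 1 0
1 1 0

After press 5 at (0,1):
0 1 1
0 0 0
1 1 0

Answer: 0 1 1
0 0 0
1 1 0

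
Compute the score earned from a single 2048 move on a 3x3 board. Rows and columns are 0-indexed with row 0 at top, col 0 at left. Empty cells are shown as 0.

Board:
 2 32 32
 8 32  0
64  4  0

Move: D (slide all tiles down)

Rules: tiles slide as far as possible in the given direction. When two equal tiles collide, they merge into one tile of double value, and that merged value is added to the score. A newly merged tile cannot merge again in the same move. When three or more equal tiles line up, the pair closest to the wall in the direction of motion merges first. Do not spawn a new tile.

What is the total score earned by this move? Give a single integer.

Slide down:
col 0: [2, 8, 64] -> [2, 8, 64]  score +0 (running 0)
col 1: [32, 32, 4] -> [0, 64, 4]  score +64 (running 64)
col 2: [32, 0, 0] -> [0, 0, 32]  score +0 (running 64)
Board after move:
 2  0  0
 8 64  0
64  4 32

Answer: 64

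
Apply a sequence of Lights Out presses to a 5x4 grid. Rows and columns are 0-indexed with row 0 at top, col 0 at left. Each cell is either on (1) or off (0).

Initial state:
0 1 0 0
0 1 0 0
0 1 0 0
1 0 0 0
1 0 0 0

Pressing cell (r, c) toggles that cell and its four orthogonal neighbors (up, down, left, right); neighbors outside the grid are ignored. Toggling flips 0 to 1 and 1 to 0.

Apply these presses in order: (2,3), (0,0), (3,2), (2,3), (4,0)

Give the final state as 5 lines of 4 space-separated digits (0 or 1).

After press 1 at (2,3):
0 1 0 0
0 1 0 1
0 1 1 1
1 0 0 1
1 0 0 0

After press 2 at (0,0):
1 0 0 0
1 1 0 1
0 1 1 1
1 0 0 1
1 0 0 0

After press 3 at (3,2):
1 0 0 0
1 1 0 1
0 1 0 1
1 1 1 0
1 0 1 0

After press 4 at (2,3):
1 0 0 0
1 1 0 0
0 1 1 0
1 1 1 1
1 0 1 0

After press 5 at (4,0):
1 0 0 0
1 1 0 0
0 1 1 0
0 1 1 1
0 1 1 0

Answer: 1 0 0 0
1 1 0 0
0 1 1 0
0 1 1 1
0 1 1 0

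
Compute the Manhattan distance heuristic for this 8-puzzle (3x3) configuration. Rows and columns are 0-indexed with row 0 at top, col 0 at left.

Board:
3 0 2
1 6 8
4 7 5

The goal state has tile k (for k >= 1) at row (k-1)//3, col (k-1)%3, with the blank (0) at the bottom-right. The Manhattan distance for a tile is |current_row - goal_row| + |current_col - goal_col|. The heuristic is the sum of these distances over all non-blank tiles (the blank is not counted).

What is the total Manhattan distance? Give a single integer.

Answer: 11

Derivation:
Tile 3: (0,0)->(0,2) = 2
Tile 2: (0,2)->(0,1) = 1
Tile 1: (1,0)->(0,0) = 1
Tile 6: (1,1)->(1,2) = 1
Tile 8: (1,2)->(2,1) = 2
Tile 4: (2,0)->(1,0) = 1
Tile 7: (2,1)->(2,0) = 1
Tile 5: (2,2)->(1,1) = 2
Sum: 2 + 1 + 1 + 1 + 2 + 1 + 1 + 2 = 11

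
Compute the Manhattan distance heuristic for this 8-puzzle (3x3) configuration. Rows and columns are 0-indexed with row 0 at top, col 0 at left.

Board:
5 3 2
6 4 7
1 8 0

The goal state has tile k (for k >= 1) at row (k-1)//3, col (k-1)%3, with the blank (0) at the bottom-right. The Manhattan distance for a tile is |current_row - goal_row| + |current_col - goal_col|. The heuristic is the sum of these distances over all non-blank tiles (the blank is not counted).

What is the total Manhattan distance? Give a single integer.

Answer: 12

Derivation:
Tile 5: at (0,0), goal (1,1), distance |0-1|+|0-1| = 2
Tile 3: at (0,1), goal (0,2), distance |0-0|+|1-2| = 1
Tile 2: at (0,2), goal (0,1), distance |0-0|+|2-1| = 1
Tile 6: at (1,0), goal (1,2), distance |1-1|+|0-2| = 2
Tile 4: at (1,1), goal (1,0), distance |1-1|+|1-0| = 1
Tile 7: at (1,2), goal (2,0), distance |1-2|+|2-0| = 3
Tile 1: at (2,0), goal (0,0), distance |2-0|+|0-0| = 2
Tile 8: at (2,1), goal (2,1), distance |2-2|+|1-1| = 0
Sum: 2 + 1 + 1 + 2 + 1 + 3 + 2 + 0 = 12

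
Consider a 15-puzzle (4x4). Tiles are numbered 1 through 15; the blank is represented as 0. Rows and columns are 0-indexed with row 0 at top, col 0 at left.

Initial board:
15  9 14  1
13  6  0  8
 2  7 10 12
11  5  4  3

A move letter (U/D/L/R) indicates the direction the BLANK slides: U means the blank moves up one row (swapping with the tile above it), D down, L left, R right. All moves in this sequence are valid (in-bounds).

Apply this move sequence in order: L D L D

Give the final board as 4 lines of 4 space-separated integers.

Answer: 15  9 14  1
13  7  6  8
11  2 10 12
 0  5  4  3

Derivation:
After move 1 (L):
15  9 14  1
13  0  6  8
 2  7 10 12
11  5  4  3

After move 2 (D):
15  9 14  1
13  7  6  8
 2  0 10 12
11  5  4  3

After move 3 (L):
15  9 14  1
13  7  6  8
 0  2 10 12
11  5  4  3

After move 4 (D):
15  9 14  1
13  7  6  8
11  2 10 12
 0  5  4  3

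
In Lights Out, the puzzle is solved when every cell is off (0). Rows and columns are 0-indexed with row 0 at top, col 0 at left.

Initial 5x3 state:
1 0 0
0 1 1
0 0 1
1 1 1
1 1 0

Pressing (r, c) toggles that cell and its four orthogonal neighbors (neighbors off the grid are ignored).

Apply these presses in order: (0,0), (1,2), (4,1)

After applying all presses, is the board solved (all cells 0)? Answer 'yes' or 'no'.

Answer: no

Derivation:
After press 1 at (0,0):
0 1 0
1 1 1
0 0 1
1 1 1
1 1 0

After press 2 at (1,2):
0 1 1
1 0 0
0 0 0
1 1 1
1 1 0

After press 3 at (4,1):
0 1 1
1 0 0
0 0 0
1 0 1
0 0 1

Lights still on: 6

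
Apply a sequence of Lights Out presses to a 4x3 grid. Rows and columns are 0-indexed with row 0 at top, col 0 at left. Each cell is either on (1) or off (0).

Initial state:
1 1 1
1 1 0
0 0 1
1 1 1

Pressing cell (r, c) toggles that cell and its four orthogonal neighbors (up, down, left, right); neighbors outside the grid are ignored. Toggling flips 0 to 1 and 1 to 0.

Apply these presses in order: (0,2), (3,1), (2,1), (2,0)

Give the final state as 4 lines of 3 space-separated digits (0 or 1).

After press 1 at (0,2):
1 0 0
1 1 1
0 0 1
1 1 1

After press 2 at (3,1):
1 0 0
1 1 1
0 1 1
0 0 0

After press 3 at (2,1):
1 0 0
1 0 1
1 0 0
0 1 0

After press 4 at (2,0):
1 0 0
0 0 1
0 1 0
1 1 0

Answer: 1 0 0
0 0 1
0 1 0
1 1 0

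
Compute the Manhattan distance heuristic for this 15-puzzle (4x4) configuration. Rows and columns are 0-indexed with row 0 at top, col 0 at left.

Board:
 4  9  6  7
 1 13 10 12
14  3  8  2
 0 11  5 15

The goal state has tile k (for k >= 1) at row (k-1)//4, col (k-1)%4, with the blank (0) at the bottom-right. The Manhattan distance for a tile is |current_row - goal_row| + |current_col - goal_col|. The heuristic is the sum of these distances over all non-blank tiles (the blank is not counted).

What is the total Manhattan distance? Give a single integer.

Tile 4: at (0,0), goal (0,3), distance |0-0|+|0-3| = 3
Tile 9: at (0,1), goal (2,0), distance |0-2|+|1-0| = 3
Tile 6: at (0,2), goal (1,1), distance |0-1|+|2-1| = 2
Tile 7: at (0,3), goal (1,2), distance |0-1|+|3-2| = 2
Tile 1: at (1,0), goal (0,0), distance |1-0|+|0-0| = 1
Tile 13: at (1,1), goal (3,0), distance |1-3|+|1-0| = 3
Tile 10: at (1,2), goal (2,1), distance |1-2|+|2-1| = 2
Tile 12: at (1,3), goal (2,3), distance |1-2|+|3-3| = 1
Tile 14: at (2,0), goal (3,1), distance |2-3|+|0-1| = 2
Tile 3: at (2,1), goal (0,2), distance |2-0|+|1-2| = 3
Tile 8: at (2,2), goal (1,3), distance |2-1|+|2-3| = 2
Tile 2: at (2,3), goal (0,1), distance |2-0|+|3-1| = 4
Tile 11: at (3,1), goal (2,2), distance |3-2|+|1-2| = 2
Tile 5: at (3,2), goal (1,0), distance |3-1|+|2-0| = 4
Tile 15: at (3,3), goal (3,2), distance |3-3|+|3-2| = 1
Sum: 3 + 3 + 2 + 2 + 1 + 3 + 2 + 1 + 2 + 3 + 2 + 4 + 2 + 4 + 1 = 35

Answer: 35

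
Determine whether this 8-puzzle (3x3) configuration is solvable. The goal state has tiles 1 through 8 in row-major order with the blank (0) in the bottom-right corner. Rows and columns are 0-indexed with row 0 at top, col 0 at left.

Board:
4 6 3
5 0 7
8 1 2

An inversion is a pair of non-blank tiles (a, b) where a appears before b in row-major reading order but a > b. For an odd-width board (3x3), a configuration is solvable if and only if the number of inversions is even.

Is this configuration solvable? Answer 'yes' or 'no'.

Inversions (pairs i<j in row-major order where tile[i] > tile[j] > 0): 15
15 is odd, so the puzzle is not solvable.

Answer: no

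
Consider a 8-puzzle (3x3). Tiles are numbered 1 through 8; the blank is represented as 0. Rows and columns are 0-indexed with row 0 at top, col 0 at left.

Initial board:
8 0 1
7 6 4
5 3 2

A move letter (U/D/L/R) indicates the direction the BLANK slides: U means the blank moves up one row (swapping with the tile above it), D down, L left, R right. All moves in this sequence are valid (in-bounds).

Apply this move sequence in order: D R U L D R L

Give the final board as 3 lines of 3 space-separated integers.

After move 1 (D):
8 6 1
7 0 4
5 3 2

After move 2 (R):
8 6 1
7 4 0
5 3 2

After move 3 (U):
8 6 0
7 4 1
5 3 2

After move 4 (L):
8 0 6
7 4 1
5 3 2

After move 5 (D):
8 4 6
7 0 1
5 3 2

After move 6 (R):
8 4 6
7 1 0
5 3 2

After move 7 (L):
8 4 6
7 0 1
5 3 2

Answer: 8 4 6
7 0 1
5 3 2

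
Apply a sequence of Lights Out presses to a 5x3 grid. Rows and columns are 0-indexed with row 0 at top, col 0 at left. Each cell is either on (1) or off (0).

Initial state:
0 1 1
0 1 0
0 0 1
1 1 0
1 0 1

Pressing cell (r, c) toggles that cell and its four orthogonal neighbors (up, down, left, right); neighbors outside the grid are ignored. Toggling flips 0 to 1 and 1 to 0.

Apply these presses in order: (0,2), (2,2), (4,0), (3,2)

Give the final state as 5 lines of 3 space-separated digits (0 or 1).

After press 1 at (0,2):
0 0 0
0 1 1
0 0 1
1 1 0
1 0 1

After press 2 at (2,2):
0 0 0
0 1 0
0 1 0
1 1 1
1 0 1

After press 3 at (4,0):
0 0 0
0 1 0
0 1 0
0 1 1
0 1 1

After press 4 at (3,2):
0 0 0
0 1 0
0 1 1
0 0 0
0 1 0

Answer: 0 0 0
0 1 0
0 1 1
0 0 0
0 1 0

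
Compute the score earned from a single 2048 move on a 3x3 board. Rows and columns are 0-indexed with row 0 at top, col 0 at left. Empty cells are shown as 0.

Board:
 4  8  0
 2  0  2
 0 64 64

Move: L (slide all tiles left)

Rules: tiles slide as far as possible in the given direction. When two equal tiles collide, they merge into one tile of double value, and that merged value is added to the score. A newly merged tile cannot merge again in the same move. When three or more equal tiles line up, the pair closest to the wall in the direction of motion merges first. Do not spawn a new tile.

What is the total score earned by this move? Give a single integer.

Answer: 132

Derivation:
Slide left:
row 0: [4, 8, 0] -> [4, 8, 0]  score +0 (running 0)
row 1: [2, 0, 2] -> [4, 0, 0]  score +4 (running 4)
row 2: [0, 64, 64] -> [128, 0, 0]  score +128 (running 132)
Board after move:
  4   8   0
  4   0   0
128   0   0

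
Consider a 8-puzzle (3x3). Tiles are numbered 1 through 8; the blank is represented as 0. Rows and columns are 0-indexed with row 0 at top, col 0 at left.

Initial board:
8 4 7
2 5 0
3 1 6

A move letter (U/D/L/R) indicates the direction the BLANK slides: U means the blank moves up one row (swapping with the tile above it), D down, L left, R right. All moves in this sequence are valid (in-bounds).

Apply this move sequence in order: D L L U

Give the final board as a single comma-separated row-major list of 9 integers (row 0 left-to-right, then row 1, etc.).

Answer: 8, 4, 7, 0, 5, 6, 2, 3, 1

Derivation:
After move 1 (D):
8 4 7
2 5 6
3 1 0

After move 2 (L):
8 4 7
2 5 6
3 0 1

After move 3 (L):
8 4 7
2 5 6
0 3 1

After move 4 (U):
8 4 7
0 5 6
2 3 1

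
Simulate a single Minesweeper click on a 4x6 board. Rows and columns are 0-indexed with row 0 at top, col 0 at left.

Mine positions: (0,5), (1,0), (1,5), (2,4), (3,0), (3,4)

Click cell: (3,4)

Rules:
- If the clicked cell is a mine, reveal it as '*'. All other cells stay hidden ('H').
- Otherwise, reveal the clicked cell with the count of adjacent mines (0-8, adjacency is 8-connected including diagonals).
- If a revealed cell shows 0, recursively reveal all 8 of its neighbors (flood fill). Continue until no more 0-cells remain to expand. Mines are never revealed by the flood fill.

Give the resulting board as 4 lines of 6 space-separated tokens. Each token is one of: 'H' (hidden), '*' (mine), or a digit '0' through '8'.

H H H H H H
H H H H H H
H H H H H H
H H H H * H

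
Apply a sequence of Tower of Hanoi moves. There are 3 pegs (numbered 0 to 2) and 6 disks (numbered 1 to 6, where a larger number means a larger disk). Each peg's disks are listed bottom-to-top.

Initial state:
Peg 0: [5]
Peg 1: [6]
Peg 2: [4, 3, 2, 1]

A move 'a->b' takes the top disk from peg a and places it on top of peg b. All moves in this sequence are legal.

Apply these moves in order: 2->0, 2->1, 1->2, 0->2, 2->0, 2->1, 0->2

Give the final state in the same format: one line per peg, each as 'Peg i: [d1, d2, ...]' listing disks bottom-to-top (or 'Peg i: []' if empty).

Answer: Peg 0: [5]
Peg 1: [6, 2]
Peg 2: [4, 3, 1]

Derivation:
After move 1 (2->0):
Peg 0: [5, 1]
Peg 1: [6]
Peg 2: [4, 3, 2]

After move 2 (2->1):
Peg 0: [5, 1]
Peg 1: [6, 2]
Peg 2: [4, 3]

After move 3 (1->2):
Peg 0: [5, 1]
Peg 1: [6]
Peg 2: [4, 3, 2]

After move 4 (0->2):
Peg 0: [5]
Peg 1: [6]
Peg 2: [4, 3, 2, 1]

After move 5 (2->0):
Peg 0: [5, 1]
Peg 1: [6]
Peg 2: [4, 3, 2]

After move 6 (2->1):
Peg 0: [5, 1]
Peg 1: [6, 2]
Peg 2: [4, 3]

After move 7 (0->2):
Peg 0: [5]
Peg 1: [6, 2]
Peg 2: [4, 3, 1]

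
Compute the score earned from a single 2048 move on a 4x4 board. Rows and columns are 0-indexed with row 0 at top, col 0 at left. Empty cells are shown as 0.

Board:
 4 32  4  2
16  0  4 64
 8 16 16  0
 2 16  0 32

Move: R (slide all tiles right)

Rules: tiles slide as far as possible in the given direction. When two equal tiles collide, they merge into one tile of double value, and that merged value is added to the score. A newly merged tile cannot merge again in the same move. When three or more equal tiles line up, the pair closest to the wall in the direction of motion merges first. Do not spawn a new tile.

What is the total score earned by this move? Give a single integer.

Answer: 32

Derivation:
Slide right:
row 0: [4, 32, 4, 2] -> [4, 32, 4, 2]  score +0 (running 0)
row 1: [16, 0, 4, 64] -> [0, 16, 4, 64]  score +0 (running 0)
row 2: [8, 16, 16, 0] -> [0, 0, 8, 32]  score +32 (running 32)
row 3: [2, 16, 0, 32] -> [0, 2, 16, 32]  score +0 (running 32)
Board after move:
 4 32  4  2
 0 16  4 64
 0  0  8 32
 0  2 16 32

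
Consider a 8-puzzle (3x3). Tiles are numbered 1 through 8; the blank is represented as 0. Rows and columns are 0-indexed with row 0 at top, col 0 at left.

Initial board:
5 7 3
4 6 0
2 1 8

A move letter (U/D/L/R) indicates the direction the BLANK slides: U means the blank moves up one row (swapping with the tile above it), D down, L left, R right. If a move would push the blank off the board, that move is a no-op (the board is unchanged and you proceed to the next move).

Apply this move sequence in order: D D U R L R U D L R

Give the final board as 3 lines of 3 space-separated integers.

Answer: 5 7 3
4 6 0
2 1 8

Derivation:
After move 1 (D):
5 7 3
4 6 8
2 1 0

After move 2 (D):
5 7 3
4 6 8
2 1 0

After move 3 (U):
5 7 3
4 6 0
2 1 8

After move 4 (R):
5 7 3
4 6 0
2 1 8

After move 5 (L):
5 7 3
4 0 6
2 1 8

After move 6 (R):
5 7 3
4 6 0
2 1 8

After move 7 (U):
5 7 0
4 6 3
2 1 8

After move 8 (D):
5 7 3
4 6 0
2 1 8

After move 9 (L):
5 7 3
4 0 6
2 1 8

After move 10 (R):
5 7 3
4 6 0
2 1 8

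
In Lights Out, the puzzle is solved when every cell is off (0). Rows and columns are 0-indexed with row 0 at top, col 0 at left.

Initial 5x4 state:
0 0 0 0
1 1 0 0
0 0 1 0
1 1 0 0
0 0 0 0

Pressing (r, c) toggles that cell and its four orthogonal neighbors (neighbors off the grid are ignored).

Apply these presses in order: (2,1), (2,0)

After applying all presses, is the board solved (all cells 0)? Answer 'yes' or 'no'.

Answer: yes

Derivation:
After press 1 at (2,1):
0 0 0 0
1 0 0 0
1 1 0 0
1 0 0 0
0 0 0 0

After press 2 at (2,0):
0 0 0 0
0 0 0 0
0 0 0 0
0 0 0 0
0 0 0 0

Lights still on: 0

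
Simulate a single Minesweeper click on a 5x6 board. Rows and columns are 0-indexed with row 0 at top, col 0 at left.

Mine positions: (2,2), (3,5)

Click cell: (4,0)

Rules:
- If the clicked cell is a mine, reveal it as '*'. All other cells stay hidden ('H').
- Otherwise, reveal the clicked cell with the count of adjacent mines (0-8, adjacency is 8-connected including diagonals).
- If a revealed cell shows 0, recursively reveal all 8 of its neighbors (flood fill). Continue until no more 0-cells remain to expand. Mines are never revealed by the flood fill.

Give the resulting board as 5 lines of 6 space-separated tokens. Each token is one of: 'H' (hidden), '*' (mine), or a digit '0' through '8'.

0 0 0 0 0 0
0 1 1 1 0 0
0 1 H 1 1 1
0 1 1 1 1 H
0 0 0 0 1 H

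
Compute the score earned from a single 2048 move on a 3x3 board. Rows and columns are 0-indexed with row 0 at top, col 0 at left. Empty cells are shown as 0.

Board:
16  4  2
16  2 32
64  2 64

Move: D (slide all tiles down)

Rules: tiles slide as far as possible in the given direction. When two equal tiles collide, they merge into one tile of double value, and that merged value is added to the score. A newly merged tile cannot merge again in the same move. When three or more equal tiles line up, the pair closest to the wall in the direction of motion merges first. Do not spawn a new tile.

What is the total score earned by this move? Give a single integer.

Slide down:
col 0: [16, 16, 64] -> [0, 32, 64]  score +32 (running 32)
col 1: [4, 2, 2] -> [0, 4, 4]  score +4 (running 36)
col 2: [2, 32, 64] -> [2, 32, 64]  score +0 (running 36)
Board after move:
 0  0  2
32  4 32
64  4 64

Answer: 36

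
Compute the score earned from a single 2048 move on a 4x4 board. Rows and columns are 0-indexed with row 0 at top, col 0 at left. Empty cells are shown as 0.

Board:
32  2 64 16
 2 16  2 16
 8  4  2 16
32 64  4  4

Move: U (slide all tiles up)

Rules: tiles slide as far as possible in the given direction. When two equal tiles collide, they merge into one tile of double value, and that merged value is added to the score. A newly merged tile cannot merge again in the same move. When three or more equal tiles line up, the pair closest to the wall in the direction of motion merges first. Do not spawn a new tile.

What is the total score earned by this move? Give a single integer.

Answer: 36

Derivation:
Slide up:
col 0: [32, 2, 8, 32] -> [32, 2, 8, 32]  score +0 (running 0)
col 1: [2, 16, 4, 64] -> [2, 16, 4, 64]  score +0 (running 0)
col 2: [64, 2, 2, 4] -> [64, 4, 4, 0]  score +4 (running 4)
col 3: [16, 16, 16, 4] -> [32, 16, 4, 0]  score +32 (running 36)
Board after move:
32  2 64 32
 2 16  4 16
 8  4  4  4
32 64  0  0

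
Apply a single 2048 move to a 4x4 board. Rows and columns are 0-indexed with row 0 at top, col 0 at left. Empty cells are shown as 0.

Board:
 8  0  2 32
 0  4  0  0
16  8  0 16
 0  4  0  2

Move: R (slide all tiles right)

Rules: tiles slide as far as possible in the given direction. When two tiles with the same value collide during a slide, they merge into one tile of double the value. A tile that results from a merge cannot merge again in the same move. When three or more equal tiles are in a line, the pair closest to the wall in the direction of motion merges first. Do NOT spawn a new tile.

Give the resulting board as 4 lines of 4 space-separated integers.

Slide right:
row 0: [8, 0, 2, 32] -> [0, 8, 2, 32]
row 1: [0, 4, 0, 0] -> [0, 0, 0, 4]
row 2: [16, 8, 0, 16] -> [0, 16, 8, 16]
row 3: [0, 4, 0, 2] -> [0, 0, 4, 2]

Answer:  0  8  2 32
 0  0  0  4
 0 16  8 16
 0  0  4  2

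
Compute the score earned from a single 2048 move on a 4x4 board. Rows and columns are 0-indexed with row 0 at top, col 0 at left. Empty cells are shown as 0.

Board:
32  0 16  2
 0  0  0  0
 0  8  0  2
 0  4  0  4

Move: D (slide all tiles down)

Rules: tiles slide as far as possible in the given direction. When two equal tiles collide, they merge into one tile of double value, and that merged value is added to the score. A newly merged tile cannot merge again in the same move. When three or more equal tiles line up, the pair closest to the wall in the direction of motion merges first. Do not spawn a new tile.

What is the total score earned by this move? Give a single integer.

Answer: 4

Derivation:
Slide down:
col 0: [32, 0, 0, 0] -> [0, 0, 0, 32]  score +0 (running 0)
col 1: [0, 0, 8, 4] -> [0, 0, 8, 4]  score +0 (running 0)
col 2: [16, 0, 0, 0] -> [0, 0, 0, 16]  score +0 (running 0)
col 3: [2, 0, 2, 4] -> [0, 0, 4, 4]  score +4 (running 4)
Board after move:
 0  0  0  0
 0  0  0  0
 0  8  0  4
32  4 16  4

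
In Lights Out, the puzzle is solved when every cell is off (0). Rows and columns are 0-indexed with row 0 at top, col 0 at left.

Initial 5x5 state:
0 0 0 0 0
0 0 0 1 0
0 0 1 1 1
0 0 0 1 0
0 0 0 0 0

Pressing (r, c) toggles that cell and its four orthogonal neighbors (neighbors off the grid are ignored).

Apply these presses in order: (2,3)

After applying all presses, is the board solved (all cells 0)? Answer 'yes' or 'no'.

Answer: yes

Derivation:
After press 1 at (2,3):
0 0 0 0 0
0 0 0 0 0
0 0 0 0 0
0 0 0 0 0
0 0 0 0 0

Lights still on: 0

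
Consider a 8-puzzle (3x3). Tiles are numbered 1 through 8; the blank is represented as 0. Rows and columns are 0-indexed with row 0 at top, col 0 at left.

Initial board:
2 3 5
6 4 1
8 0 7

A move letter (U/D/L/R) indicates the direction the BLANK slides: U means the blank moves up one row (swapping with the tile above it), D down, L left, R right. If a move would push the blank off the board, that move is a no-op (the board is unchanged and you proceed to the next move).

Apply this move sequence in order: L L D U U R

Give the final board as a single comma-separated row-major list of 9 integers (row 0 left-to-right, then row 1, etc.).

After move 1 (L):
2 3 5
6 4 1
0 8 7

After move 2 (L):
2 3 5
6 4 1
0 8 7

After move 3 (D):
2 3 5
6 4 1
0 8 7

After move 4 (U):
2 3 5
0 4 1
6 8 7

After move 5 (U):
0 3 5
2 4 1
6 8 7

After move 6 (R):
3 0 5
2 4 1
6 8 7

Answer: 3, 0, 5, 2, 4, 1, 6, 8, 7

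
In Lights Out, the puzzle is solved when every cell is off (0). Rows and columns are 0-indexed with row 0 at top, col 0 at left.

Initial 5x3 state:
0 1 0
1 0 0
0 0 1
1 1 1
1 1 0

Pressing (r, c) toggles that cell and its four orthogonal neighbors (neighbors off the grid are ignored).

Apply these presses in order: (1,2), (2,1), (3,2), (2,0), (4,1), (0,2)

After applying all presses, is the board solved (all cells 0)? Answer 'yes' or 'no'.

After press 1 at (1,2):
0 1 1
1 1 1
0 0 0
1 1 1
1 1 0

After press 2 at (2,1):
0 1 1
1 0 1
1 1 1
1 0 1
1 1 0

After press 3 at (3,2):
0 1 1
1 0 1
1 1 0
1 1 0
1 1 1

After press 4 at (2,0):
0 1 1
0 0 1
0 0 0
0 1 0
1 1 1

After press 5 at (4,1):
0 1 1
0 0 1
0 0 0
0 0 0
0 0 0

After press 6 at (0,2):
0 0 0
0 0 0
0 0 0
0 0 0
0 0 0

Lights still on: 0

Answer: yes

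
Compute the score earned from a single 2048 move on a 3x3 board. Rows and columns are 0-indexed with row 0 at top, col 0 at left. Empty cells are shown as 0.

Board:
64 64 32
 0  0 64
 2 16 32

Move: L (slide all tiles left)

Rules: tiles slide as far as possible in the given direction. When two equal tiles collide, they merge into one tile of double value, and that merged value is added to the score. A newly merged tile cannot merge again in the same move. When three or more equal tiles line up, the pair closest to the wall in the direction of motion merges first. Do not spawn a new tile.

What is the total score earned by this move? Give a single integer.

Slide left:
row 0: [64, 64, 32] -> [128, 32, 0]  score +128 (running 128)
row 1: [0, 0, 64] -> [64, 0, 0]  score +0 (running 128)
row 2: [2, 16, 32] -> [2, 16, 32]  score +0 (running 128)
Board after move:
128  32   0
 64   0   0
  2  16  32

Answer: 128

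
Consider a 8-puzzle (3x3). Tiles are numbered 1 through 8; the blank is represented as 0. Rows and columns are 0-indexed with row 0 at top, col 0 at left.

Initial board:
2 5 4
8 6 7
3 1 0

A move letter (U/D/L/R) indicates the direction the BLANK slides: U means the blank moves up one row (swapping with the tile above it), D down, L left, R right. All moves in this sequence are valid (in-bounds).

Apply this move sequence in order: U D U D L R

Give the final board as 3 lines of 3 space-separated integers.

After move 1 (U):
2 5 4
8 6 0
3 1 7

After move 2 (D):
2 5 4
8 6 7
3 1 0

After move 3 (U):
2 5 4
8 6 0
3 1 7

After move 4 (D):
2 5 4
8 6 7
3 1 0

After move 5 (L):
2 5 4
8 6 7
3 0 1

After move 6 (R):
2 5 4
8 6 7
3 1 0

Answer: 2 5 4
8 6 7
3 1 0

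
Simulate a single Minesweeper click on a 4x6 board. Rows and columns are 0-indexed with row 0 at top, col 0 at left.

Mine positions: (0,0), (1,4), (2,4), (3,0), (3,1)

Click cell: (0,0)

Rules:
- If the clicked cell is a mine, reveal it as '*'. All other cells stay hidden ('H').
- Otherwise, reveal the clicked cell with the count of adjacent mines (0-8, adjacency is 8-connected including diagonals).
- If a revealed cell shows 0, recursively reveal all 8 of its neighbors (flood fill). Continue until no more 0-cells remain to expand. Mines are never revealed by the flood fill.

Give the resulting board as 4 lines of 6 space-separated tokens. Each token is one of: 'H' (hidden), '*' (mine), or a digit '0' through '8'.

* H H H H H
H H H H H H
H H H H H H
H H H H H H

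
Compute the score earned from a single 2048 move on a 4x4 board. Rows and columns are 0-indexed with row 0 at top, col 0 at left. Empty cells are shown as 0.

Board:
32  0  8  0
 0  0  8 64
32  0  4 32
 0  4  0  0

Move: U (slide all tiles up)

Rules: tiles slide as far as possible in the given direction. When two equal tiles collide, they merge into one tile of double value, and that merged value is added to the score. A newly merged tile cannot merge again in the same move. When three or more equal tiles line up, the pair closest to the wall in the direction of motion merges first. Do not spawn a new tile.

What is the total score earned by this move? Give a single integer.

Answer: 80

Derivation:
Slide up:
col 0: [32, 0, 32, 0] -> [64, 0, 0, 0]  score +64 (running 64)
col 1: [0, 0, 0, 4] -> [4, 0, 0, 0]  score +0 (running 64)
col 2: [8, 8, 4, 0] -> [16, 4, 0, 0]  score +16 (running 80)
col 3: [0, 64, 32, 0] -> [64, 32, 0, 0]  score +0 (running 80)
Board after move:
64  4 16 64
 0  0  4 32
 0  0  0  0
 0  0  0  0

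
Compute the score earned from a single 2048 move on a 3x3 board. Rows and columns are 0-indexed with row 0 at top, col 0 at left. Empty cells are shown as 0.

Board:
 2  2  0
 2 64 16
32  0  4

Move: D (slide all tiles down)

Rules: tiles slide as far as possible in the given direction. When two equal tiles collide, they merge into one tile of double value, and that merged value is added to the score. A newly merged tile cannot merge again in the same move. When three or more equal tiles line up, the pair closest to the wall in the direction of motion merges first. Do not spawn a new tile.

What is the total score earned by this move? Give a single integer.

Slide down:
col 0: [2, 2, 32] -> [0, 4, 32]  score +4 (running 4)
col 1: [2, 64, 0] -> [0, 2, 64]  score +0 (running 4)
col 2: [0, 16, 4] -> [0, 16, 4]  score +0 (running 4)
Board after move:
 0  0  0
 4  2 16
32 64  4

Answer: 4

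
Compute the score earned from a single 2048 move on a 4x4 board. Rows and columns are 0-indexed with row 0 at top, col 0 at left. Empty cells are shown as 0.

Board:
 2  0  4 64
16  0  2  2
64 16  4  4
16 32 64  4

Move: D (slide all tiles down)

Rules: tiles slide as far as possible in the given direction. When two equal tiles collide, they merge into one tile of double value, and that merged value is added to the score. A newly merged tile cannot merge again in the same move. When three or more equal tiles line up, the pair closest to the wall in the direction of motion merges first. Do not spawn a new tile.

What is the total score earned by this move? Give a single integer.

Answer: 8

Derivation:
Slide down:
col 0: [2, 16, 64, 16] -> [2, 16, 64, 16]  score +0 (running 0)
col 1: [0, 0, 16, 32] -> [0, 0, 16, 32]  score +0 (running 0)
col 2: [4, 2, 4, 64] -> [4, 2, 4, 64]  score +0 (running 0)
col 3: [64, 2, 4, 4] -> [0, 64, 2, 8]  score +8 (running 8)
Board after move:
 2  0  4  0
16  0  2 64
64 16  4  2
16 32 64  8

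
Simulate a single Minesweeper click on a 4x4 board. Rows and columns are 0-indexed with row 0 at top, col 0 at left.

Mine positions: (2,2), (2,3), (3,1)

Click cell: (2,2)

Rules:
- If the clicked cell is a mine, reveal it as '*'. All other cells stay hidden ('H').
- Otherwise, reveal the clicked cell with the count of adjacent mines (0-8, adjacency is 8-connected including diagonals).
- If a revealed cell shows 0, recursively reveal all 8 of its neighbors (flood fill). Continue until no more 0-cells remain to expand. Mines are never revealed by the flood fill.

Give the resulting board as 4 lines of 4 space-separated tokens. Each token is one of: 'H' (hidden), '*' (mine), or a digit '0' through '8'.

H H H H
H H H H
H H * H
H H H H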